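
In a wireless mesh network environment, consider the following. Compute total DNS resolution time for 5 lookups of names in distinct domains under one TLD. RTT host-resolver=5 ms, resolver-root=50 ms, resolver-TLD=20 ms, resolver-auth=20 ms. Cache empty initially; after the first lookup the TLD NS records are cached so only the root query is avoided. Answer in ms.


Lookup 1 (cold cache): local + root + TLD + auth = 5 + 50 + 20 + 20 = 95 ms
Lookups 2..5 (TLD NS cached -> skip root; new domain -> still ask TLD and auth): local + TLD + auth = 5 + 20 + 20 = 45 ms each
Remaining 4 lookups: 4 * 45 = 180 ms
Total = 95 + 180 = 275 ms

275


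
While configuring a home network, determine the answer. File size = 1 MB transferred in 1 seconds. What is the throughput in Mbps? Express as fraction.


Given: file = 1 MB, time = 1 s
File in Mb = 1 * 8 = 8 Mb
Throughput = 8 / 1 Mbps
Throughput = 8 Mbps

8


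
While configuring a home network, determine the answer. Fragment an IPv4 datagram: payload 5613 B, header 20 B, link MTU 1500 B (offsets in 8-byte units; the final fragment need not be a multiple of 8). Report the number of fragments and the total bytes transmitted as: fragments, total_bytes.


Max data per non-final fragment = floor((MTU - header)/8)*8 = floor((1500 - 20)/8)*8 = floor(1480/8)*8 = 1480 B
Final fragment needs no 8-byte alignment: it can carry up to MTU - header = 1480 B
Non-final fragments needed = ceil((payload - 1480) / 1480) = ceil(4133/1480) = ceil(2.7926) = 3
Number of fragments = 3 + 1 = 4
Fragment sizes (data): 3 * 1480 B + 1173 B (last, 1173 <= 1480 OK)
Total bytes sent = payload + n_frags * header = 5613 + 4*20 = 5613 + 80 = 5693 B

4, 5693


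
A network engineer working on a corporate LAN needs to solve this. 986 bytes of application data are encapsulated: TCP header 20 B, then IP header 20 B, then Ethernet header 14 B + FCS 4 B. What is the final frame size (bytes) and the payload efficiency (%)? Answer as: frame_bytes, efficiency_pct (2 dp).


TCP segment = 986 + 20 = 1006 B
IP packet = 1006 + 20 = 1026 B
Ethernet frame = 1026 + 14 + 4 = 1044 B
Efficiency = app / frame = 986 / 1044 = 0.944444 = 94.4444% -> 94.44% (2 dp)

1044, 94.44


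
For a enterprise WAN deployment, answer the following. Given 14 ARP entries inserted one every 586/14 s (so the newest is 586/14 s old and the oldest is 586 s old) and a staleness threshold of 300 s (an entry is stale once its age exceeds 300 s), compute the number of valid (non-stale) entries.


Ages are k * 586/14 s for k = 1..14 (spacing = 41.8571 s).
Entry k is valid iff k * 586/14 <= 300 iff k <= 14 * 300 / 586 = 7.1672
n_valid = floor(7.1672) = 7
(n_stale = 14 - 7 = 7)

7


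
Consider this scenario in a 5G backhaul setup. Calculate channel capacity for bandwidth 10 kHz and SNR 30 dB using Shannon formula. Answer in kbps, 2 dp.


Given: B = 10 kHz, SNR = 30 dB
SNR linear = 10^(30/10) = 1000
1 + SNR = 1001
log2(1001) = 9.9672262588
C = 10 * 1000 * 9.9672262588 = 99672.2626 bps
C = 99.672263 kbps -> 99.67 kbps (2 dp)

99.67


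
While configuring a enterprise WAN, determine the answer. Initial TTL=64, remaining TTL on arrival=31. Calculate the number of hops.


Given: initial TTL = 64, received TTL = 31
Hops = initial TTL - received TTL
Hops = 64 - 31 = 33

33


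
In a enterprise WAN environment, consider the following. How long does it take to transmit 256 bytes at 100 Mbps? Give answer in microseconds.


Given: packet = 256 bytes, bandwidth = 100 Mbps
Packet in bits = 256 * 8 = 2048 bits
Bandwidth = 100 * 10^6 = 100000000 bps
Time = 2048 / 100000000 seconds
Time in us = 2048 * 10^6 / 100000000 = 20.48

20.48


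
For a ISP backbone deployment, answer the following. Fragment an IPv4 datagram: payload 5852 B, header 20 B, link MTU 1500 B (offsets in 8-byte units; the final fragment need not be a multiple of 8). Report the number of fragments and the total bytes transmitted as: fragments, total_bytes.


Max data per non-final fragment = floor((MTU - header)/8)*8 = floor((1500 - 20)/8)*8 = floor(1480/8)*8 = 1480 B
Final fragment needs no 8-byte alignment: it can carry up to MTU - header = 1480 B
Non-final fragments needed = ceil((payload - 1480) / 1480) = ceil(4372/1480) = ceil(2.9541) = 3
Number of fragments = 3 + 1 = 4
Fragment sizes (data): 3 * 1480 B + 1412 B (last, 1412 <= 1480 OK)
Total bytes sent = payload + n_frags * header = 5852 + 4*20 = 5852 + 80 = 5932 B

4, 5932


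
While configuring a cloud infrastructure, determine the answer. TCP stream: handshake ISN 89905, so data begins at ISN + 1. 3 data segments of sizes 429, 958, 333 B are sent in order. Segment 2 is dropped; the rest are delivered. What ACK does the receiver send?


SYN uses sequence number 89905; first data byte = ISN + 1 = 89906.
Segment 1: SEQ = 89906, len = 429 B, covers [89906, 90334]
Segment 2: SEQ = 90335, len = 958 B, covers [90335, 91292] [LOST]
Segment 3: SEQ = 91293, len = 333 B, covers [91293, 91625]
In-order data received: bytes [89906, 90334] (segments 1..1).
Segment 2 missing -> gap begins at byte 90335; later segments buffered out of order.
Cumulative ACK = next expected in-order byte = 89906 + 429 = 90335

90335


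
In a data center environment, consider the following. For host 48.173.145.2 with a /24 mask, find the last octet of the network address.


Given: IP = 48.173.145.2, prefix = /24
Subnet mask = 255.255.255.0
Last octet of IP: 2
Last octet of mask: 0
Network last octet = 2 AND 0 = 0

0


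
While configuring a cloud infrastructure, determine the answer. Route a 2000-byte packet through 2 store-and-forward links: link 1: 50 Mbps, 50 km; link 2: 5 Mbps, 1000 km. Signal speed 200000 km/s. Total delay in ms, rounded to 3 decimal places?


Packet = 2000 bytes = 16000 bits. Store-and-forward: sum (t_trans + t_prop) per link.
Link 1: t_trans = 16000/(50*10^6) s = 0.3200 ms; t_prop = 50/200000 s = 0.2500 ms; subtotal = 0.5700 ms
Link 2: t_trans = 16000/(5*10^6) s = 3.2000 ms; t_prop = 1000/200000 s = 5.0000 ms; subtotal = 8.2000 ms
End-to-end = 0.5700 + 8.2000 = 8.7700 ms -> 8.770 ms (3 dp)

8.770


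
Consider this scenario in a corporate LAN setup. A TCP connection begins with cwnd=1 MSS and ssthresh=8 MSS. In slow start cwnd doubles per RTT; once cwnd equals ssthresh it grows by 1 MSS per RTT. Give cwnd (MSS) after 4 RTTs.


RTT 0: cwnd = 1 MSS (initial)
RTT 1: cwnd = 2 MSS (slow start, doubled)
RTT 2: cwnd = 4 MSS (slow start, doubled)
RTT 3: cwnd = 8 MSS (slow start, doubled)
RTT 4: cwnd = 9 MSS (congestion avoidance, +1)

9


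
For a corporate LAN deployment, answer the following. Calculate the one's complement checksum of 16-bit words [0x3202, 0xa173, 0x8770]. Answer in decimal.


Given words: [0x3202, 0xa173, 0x8770]
Step 1: Sum all words
Raw sum = 12802 + 41331 + 34672 = 88805
Step 2: Fold carry: (23269 + 1) = 23270
One's complement = ~23270 & 0xFFFF = 42265

42265


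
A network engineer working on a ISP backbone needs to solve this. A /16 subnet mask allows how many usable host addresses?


Given: subnet mask /16
Host bits = 32 - 16 = 16
Total addresses = 2^16 = 65536
Usable hosts = 65536 - 2 (network + broadcast) = 65534

65534


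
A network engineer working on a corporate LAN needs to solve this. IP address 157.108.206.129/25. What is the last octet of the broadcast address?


Given: IP = 157.108.206.129, prefix = /25
Host bits = 32 - 25 = 7
Network last octet = 129 AND mask = 128
Host part size = 2^7 - 1 = 127
Broadcast last octet = 128 OR 127 = 255

255


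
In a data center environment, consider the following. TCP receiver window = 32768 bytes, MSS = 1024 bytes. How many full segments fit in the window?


Given: RWND = 32768 bytes, MSS = 1024 bytes
Full segments = floor(RWND / MSS)
Full segments = floor(32768 / 1024)
Full segments = floor(32.0) = 32

32


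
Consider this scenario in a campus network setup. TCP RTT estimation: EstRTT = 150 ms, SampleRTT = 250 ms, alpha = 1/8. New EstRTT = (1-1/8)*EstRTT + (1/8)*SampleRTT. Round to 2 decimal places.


Given: EstRTT = 150 ms, SampleRTT = 250 ms, alpha = 1/8
New EstRTT = (1 - alpha) * EstRTT + alpha * SampleRTT
(7/8) * 150 = 131.25
(1/8) * 250 = 31.25
New EstRTT = 131.25 + 31.25 = 162.5 ms -> 162.50 ms (2 dp)

162.50


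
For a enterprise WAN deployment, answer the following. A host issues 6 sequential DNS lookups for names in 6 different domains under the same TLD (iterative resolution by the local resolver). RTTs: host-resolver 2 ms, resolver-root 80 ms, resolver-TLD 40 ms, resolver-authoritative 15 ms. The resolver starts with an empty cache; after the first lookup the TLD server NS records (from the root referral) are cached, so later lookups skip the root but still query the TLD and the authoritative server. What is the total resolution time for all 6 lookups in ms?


Lookup 1 (cold cache): local + root + TLD + auth = 2 + 80 + 40 + 15 = 137 ms
Lookups 2..6 (TLD NS cached -> skip root; new domain -> still ask TLD and auth): local + TLD + auth = 2 + 40 + 15 = 57 ms each
Remaining 5 lookups: 5 * 57 = 285 ms
Total = 137 + 285 = 422 ms

422


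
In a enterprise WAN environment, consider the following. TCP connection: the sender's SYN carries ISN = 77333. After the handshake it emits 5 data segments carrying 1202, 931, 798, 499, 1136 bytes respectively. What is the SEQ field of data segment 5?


The SYN occupies sequence number ISN = 77333, so the first data byte is ISN + 1 = 77334.
SEQ of data segment i = (ISN + 1) + sum of payload sizes of segments 1..i-1.
Segment 1: SEQ = 77334, payload = 1202 bytes
Segment 2: SEQ = 78536, payload = 931 bytes
Segment 3: SEQ = 79467, payload = 798 bytes
Segment 4: SEQ = 80265, payload = 499 bytes
Segment 5: SEQ = 80764, payload = 1136 bytes
SEQ of segment 5 = 77334 + 1202 + 931 + 798 + 499 = 80764

80764


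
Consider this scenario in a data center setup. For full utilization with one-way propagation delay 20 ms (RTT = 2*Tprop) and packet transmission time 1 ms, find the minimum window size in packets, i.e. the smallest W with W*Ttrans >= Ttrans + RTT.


Given: Ttrans = 1 ms, RTT = 40 ms (= 2 * Tprop, Tprop = 20 ms)
Time until first ACK returns = Ttrans + RTT = 1 + 40 = 41 ms
Need W * Ttrans >= Ttrans + RTT  ->  W >= (Ttrans + RTT) / Ttrans
(Ttrans + RTT) / Ttrans = 41 / 1 = 41
W_min = ceil(41) = 41

41


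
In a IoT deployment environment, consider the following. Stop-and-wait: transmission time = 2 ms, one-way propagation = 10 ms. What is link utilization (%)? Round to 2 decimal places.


Given: Ttrans = 2 ms, Tprop = 10 ms
RTT = 2 * Tprop = 2 * 10 = 20 ms
U = Ttrans / (Ttrans + RTT)
U = 2 / (2 + 20)
U = 2 / 22 = 0.090909
U% = 9.09%

9.09


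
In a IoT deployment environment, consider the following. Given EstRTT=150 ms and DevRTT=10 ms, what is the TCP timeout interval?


Given: EstRTT = 150 ms, DevRTT = 10 ms
Timeout = EstRTT + 4 * DevRTT
4 * DevRTT = 4 * 10 = 40
Timeout = 150 + 40 = 190 ms

190


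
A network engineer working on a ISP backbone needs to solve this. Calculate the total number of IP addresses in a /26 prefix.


Given: CIDR prefix /26
Host bits = 32 - 26 = 6
Total addresses = 2^6 = 64

64


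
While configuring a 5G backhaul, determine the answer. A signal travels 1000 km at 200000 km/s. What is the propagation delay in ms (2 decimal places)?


Given: distance = 1000 km, speed = 200000 km/s
Delay = distance / speed = 1000 / 200000 seconds
Delay in ms = 1000 * 1000 / 200000
Delay = 5.0000 ms
Rounded to 2 dp = 5.00 ms

5.00


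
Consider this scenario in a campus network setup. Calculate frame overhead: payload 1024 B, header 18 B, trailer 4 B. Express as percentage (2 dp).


Given: payload = 1024 B, header = 18 B, trailer = 4 B
Overhead bytes = header + trailer = 18 + 4 = 22
Total frame = payload + overhead = 1024 + 22 = 1046
Overhead % = 22 / 1046 * 100 = 2.1033% -> 2.10% (2 dp)

2.10


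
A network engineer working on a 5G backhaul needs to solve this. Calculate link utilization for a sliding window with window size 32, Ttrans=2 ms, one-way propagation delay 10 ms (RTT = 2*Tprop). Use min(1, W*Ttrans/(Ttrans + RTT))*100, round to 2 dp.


Given: W = 32, Ttrans = 2 ms, RTT = 20 ms (= 2 * Tprop, Tprop = 10 ms)
Cycle time = Ttrans + RTT = 2 + 20 = 22 ms (first packet sent until its ACK returns)
W * Ttrans = 32 * 2 = 64 ms of sending per cycle
W * Ttrans / (Ttrans + RTT) = 64 / 22 = 2.909091
U = min(1, 2.909091) = 1.000000
U% = 100.00%

100.00


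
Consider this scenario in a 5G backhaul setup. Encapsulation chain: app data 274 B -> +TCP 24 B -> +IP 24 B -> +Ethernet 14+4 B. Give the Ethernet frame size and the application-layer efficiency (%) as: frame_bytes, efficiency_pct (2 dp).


TCP segment = 274 + 24 = 298 B
IP packet = 298 + 24 = 322 B
Ethernet frame = 322 + 14 + 4 = 340 B
Efficiency = app / frame = 274 / 340 = 0.805882 = 80.5882% -> 80.59% (2 dp)

340, 80.59


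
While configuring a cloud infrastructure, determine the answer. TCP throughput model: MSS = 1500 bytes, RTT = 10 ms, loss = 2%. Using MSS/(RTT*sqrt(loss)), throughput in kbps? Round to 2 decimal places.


Given: MSS = 1500 bytes, RTT = 10 ms, loss = 2%
RTT in seconds = 10 / 1000 = 0.01
Loss rate = 2% = 0.02
sqrt(loss) = sqrt(0.02) = 0.141421356237
Throughput (bytes/s) = 1500 / (0.01 * 0.141421356237) = 1060660.1718
Throughput (kbps) = 1060660.1718 * 8 / 1000 = 8485.281374 -> 8485.28 kbps (2 dp)

8485.28


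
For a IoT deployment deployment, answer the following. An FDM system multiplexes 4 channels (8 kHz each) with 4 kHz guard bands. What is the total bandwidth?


Given: 4 channels, 8 kHz each, guard = 4 kHz
Channel bandwidth = 4 * 8 = 32 kHz
Guard bands = 3 gaps * 4 kHz = 12 kHz
Total = 32 + 12 = 44 kHz

44


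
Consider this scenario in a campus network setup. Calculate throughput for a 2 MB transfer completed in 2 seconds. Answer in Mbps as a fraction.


Given: file = 2 MB, time = 2 s
File in Mb = 2 * 8 = 16 Mb
Throughput = 16 / 2 Mbps
Throughput = 8 Mbps

8


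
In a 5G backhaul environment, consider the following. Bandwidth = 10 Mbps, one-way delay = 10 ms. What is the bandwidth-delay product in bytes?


Given: bandwidth = 10 Mbps, delay = 10 ms
BDP in bits = 10 * 10^6 * 10 / 1000
BDP in bits = 100000
BDP in bytes = 100000 / 8 = 12500

12500


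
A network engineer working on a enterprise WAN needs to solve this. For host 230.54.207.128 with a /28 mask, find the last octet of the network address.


Given: IP = 230.54.207.128, prefix = /28
Subnet mask = 255.255.255.240
Last octet of IP: 128
Last octet of mask: 240
Network last octet = 128 AND 240 = 128

128


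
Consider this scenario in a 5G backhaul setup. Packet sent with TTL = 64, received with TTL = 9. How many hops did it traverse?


Given: initial TTL = 64, received TTL = 9
Hops = initial TTL - received TTL
Hops = 64 - 9 = 55

55


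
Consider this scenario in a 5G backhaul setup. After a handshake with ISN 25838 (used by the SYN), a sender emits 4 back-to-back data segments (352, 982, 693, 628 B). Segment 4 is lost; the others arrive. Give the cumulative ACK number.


SYN uses sequence number 25838; first data byte = ISN + 1 = 25839.
Segment 1: SEQ = 25839, len = 352 B, covers [25839, 26190]
Segment 2: SEQ = 26191, len = 982 B, covers [26191, 27172]
Segment 3: SEQ = 27173, len = 693 B, covers [27173, 27865]
Segment 4: SEQ = 27866, len = 628 B, covers [27866, 28493] [LOST]
In-order data received: bytes [25839, 27865] (segments 1..3).
Segment 4 missing -> gap begins at byte 27866.
Cumulative ACK = next expected in-order byte = 25839 + 352 + 982 + 693 = 27866

27866


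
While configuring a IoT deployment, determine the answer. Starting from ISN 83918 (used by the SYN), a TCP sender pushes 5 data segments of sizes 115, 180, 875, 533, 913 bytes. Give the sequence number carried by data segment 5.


The SYN occupies sequence number ISN = 83918, so the first data byte is ISN + 1 = 83919.
SEQ of data segment i = (ISN + 1) + sum of payload sizes of segments 1..i-1.
Segment 1: SEQ = 83919, payload = 115 bytes
Segment 2: SEQ = 84034, payload = 180 bytes
Segment 3: SEQ = 84214, payload = 875 bytes
Segment 4: SEQ = 85089, payload = 533 bytes
Segment 5: SEQ = 85622, payload = 913 bytes
SEQ of segment 5 = 83919 + 115 + 180 + 875 + 533 = 85622

85622


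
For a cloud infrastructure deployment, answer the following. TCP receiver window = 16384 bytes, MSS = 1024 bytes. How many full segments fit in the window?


Given: RWND = 16384 bytes, MSS = 1024 bytes
Full segments = floor(RWND / MSS)
Full segments = floor(16384 / 1024)
Full segments = floor(16.0) = 16

16


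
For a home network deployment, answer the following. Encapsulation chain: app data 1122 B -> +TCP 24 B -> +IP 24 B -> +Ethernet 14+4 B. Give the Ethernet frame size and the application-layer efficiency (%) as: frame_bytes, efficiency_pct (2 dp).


TCP segment = 1122 + 24 = 1146 B
IP packet = 1146 + 24 = 1170 B
Ethernet frame = 1170 + 14 + 4 = 1188 B
Efficiency = app / frame = 1122 / 1188 = 0.944444 = 94.4444% -> 94.44% (2 dp)

1188, 94.44


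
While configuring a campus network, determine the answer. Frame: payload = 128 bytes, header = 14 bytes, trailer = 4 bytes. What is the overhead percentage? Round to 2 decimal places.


Given: payload = 128 B, header = 14 B, trailer = 4 B
Overhead bytes = header + trailer = 14 + 4 = 18
Total frame = payload + overhead = 128 + 18 = 146
Overhead % = 18 / 146 * 100 = 12.3288% -> 12.33% (2 dp)

12.33


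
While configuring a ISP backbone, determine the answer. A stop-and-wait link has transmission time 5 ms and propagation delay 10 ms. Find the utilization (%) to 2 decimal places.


Given: Ttrans = 5 ms, Tprop = 10 ms
RTT = 2 * Tprop = 2 * 10 = 20 ms
U = Ttrans / (Ttrans + RTT)
U = 5 / (5 + 20)
U = 5 / 25 = 0.2
U% = 20.00%

20.00


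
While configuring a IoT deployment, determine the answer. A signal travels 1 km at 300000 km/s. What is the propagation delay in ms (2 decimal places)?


Given: distance = 1 km, speed = 300000 km/s
Delay = distance / speed = 1 / 300000 seconds
Delay in ms = 1 * 1000 / 300000
Delay = 0.0033 ms
Rounded to 2 dp = 0.00 ms

0.00


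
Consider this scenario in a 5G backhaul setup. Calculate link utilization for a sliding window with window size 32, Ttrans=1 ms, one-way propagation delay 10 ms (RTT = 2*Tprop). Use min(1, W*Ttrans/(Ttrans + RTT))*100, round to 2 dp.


Given: W = 32, Ttrans = 1 ms, RTT = 20 ms (= 2 * Tprop, Tprop = 10 ms)
Cycle time = Ttrans + RTT = 1 + 20 = 21 ms (first packet sent until its ACK returns)
W * Ttrans = 32 * 1 = 32 ms of sending per cycle
W * Ttrans / (Ttrans + RTT) = 32 / 21 = 1.523810
U = min(1, 1.523810) = 1.000000
U% = 100.00%

100.00


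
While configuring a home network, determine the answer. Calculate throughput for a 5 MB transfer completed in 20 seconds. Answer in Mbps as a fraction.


Given: file = 5 MB, time = 20 s
File in Mb = 5 * 8 = 40 Mb
Throughput = 40 / 20 Mbps
Throughput = 2 Mbps

2


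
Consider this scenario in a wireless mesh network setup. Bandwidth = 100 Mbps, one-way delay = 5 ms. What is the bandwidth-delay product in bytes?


Given: bandwidth = 100 Mbps, delay = 5 ms
BDP in bits = 100 * 10^6 * 5 / 1000
BDP in bits = 500000
BDP in bytes = 500000 / 8 = 62500

62500


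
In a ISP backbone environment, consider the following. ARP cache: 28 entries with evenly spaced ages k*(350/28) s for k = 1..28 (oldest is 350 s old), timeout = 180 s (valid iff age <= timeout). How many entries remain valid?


Ages are k * 350/28 s for k = 1..28 (spacing = 12.5000 s).
Entry k is valid iff k * 350/28 <= 180 iff k <= 28 * 180 / 350 = 14.4000
n_valid = floor(14.4000) = 14
(n_stale = 28 - 14 = 14)

14


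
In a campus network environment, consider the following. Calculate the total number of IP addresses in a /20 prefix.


Given: CIDR prefix /20
Host bits = 32 - 20 = 12
Total addresses = 2^12 = 4096

4096


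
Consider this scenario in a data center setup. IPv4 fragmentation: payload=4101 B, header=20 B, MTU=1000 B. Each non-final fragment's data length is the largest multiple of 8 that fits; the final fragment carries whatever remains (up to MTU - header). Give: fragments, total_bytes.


Max data per non-final fragment = floor((MTU - header)/8)*8 = floor((1000 - 20)/8)*8 = floor(980/8)*8 = 976 B
Final fragment needs no 8-byte alignment: it can carry up to MTU - header = 980 B
Non-final fragments needed = ceil((payload - 980) / 976) = ceil(3121/976) = ceil(3.1977) = 4
Number of fragments = 4 + 1 = 5
Fragment sizes (data): 4 * 976 B + 197 B (last, 197 <= 980 OK)
Total bytes sent = payload + n_frags * header = 4101 + 5*20 = 4101 + 100 = 4201 B

5, 4201


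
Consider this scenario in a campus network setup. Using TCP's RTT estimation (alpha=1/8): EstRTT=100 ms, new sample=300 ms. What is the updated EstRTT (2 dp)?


Given: EstRTT = 100 ms, SampleRTT = 300 ms, alpha = 1/8
New EstRTT = (1 - alpha) * EstRTT + alpha * SampleRTT
(7/8) * 100 = 87.5
(1/8) * 300 = 37.5
New EstRTT = 87.5 + 37.5 = 125 ms -> 125.00 ms (2 dp)

125.00


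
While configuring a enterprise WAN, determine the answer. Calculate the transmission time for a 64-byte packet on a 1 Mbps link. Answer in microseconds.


Given: packet = 64 bytes, bandwidth = 1 Mbps
Packet in bits = 64 * 8 = 512 bits
Bandwidth = 1 * 10^6 = 1000000 bps
Time = 512 / 1000000 seconds
Time in us = 512 * 10^6 / 1000000 = 512

512


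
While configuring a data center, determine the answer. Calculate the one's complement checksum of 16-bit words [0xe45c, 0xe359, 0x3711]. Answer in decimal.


Given words: [0xe45c, 0xe359, 0x3711]
Step 1: Sum all words
Raw sum = 58460 + 58201 + 14097 = 130758
Step 2: Fold carry: (65222 + 1) = 65223
One's complement = ~65223 & 0xFFFF = 312

312


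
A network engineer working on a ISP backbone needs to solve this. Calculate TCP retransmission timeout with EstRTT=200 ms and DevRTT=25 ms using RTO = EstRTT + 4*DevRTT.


Given: EstRTT = 200 ms, DevRTT = 25 ms
Timeout = EstRTT + 4 * DevRTT
4 * DevRTT = 4 * 25 = 100
Timeout = 200 + 100 = 300 ms

300


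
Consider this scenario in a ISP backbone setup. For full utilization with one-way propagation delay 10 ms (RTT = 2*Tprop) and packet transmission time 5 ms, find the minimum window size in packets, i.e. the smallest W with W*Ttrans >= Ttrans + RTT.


Given: Ttrans = 5 ms, RTT = 20 ms (= 2 * Tprop, Tprop = 10 ms)
Time until first ACK returns = Ttrans + RTT = 5 + 20 = 25 ms
Need W * Ttrans >= Ttrans + RTT  ->  W >= (Ttrans + RTT) / Ttrans
(Ttrans + RTT) / Ttrans = 25 / 5 = 5
W_min = ceil(5) = 5

5


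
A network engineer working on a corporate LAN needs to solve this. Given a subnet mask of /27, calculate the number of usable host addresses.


Given: subnet mask /27
Host bits = 32 - 27 = 5
Total addresses = 2^5 = 32
Usable hosts = 32 - 2 (network + broadcast) = 30

30


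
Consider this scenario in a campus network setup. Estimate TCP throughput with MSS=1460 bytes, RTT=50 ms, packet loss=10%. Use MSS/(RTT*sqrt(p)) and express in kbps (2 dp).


Given: MSS = 1460 bytes, RTT = 50 ms, loss = 10%
RTT in seconds = 50 / 1000 = 0.05
Loss rate = 10% = 0.1
sqrt(loss) = sqrt(0.1) = 0.316227766017
Throughput (bytes/s) = 1460 / (0.05 * 0.316227766017) = 92338.5077
Throughput (kbps) = 92338.5077 * 8 / 1000 = 738.708061 -> 738.71 kbps (2 dp)

738.71


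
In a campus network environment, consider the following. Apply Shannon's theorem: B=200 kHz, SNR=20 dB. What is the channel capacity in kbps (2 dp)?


Given: B = 200 kHz, SNR = 20 dB
SNR linear = 10^(20/10) = 100
1 + SNR = 101
log2(101) = 6.6582114828
C = 200 * 1000 * 6.6582114828 = 1331642.2966 bps
C = 1331.642297 kbps -> 1331.64 kbps (2 dp)

1331.64


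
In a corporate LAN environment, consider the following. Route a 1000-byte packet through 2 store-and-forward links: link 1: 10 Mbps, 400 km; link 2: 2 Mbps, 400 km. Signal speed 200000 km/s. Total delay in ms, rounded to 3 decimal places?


Packet = 1000 bytes = 8000 bits. Store-and-forward: sum (t_trans + t_prop) per link.
Link 1: t_trans = 8000/(10*10^6) s = 0.8000 ms; t_prop = 400/200000 s = 2.0000 ms; subtotal = 2.8000 ms
Link 2: t_trans = 8000/(2*10^6) s = 4.0000 ms; t_prop = 400/200000 s = 2.0000 ms; subtotal = 6.0000 ms
End-to-end = 2.8000 + 6.0000 = 8.8000 ms -> 8.800 ms (3 dp)

8.800


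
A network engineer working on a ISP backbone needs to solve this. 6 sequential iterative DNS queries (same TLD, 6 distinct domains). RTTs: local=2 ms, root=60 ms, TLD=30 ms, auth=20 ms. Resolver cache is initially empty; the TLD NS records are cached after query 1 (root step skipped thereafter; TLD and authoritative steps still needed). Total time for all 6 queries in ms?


Lookup 1 (cold cache): local + root + TLD + auth = 2 + 60 + 30 + 20 = 112 ms
Lookups 2..6 (TLD NS cached -> skip root; new domain -> still ask TLD and auth): local + TLD + auth = 2 + 30 + 20 = 52 ms each
Remaining 5 lookups: 5 * 52 = 260 ms
Total = 112 + 260 = 372 ms

372


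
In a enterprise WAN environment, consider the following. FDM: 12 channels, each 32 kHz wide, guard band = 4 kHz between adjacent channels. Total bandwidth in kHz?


Given: 12 channels, 32 kHz each, guard = 4 kHz
Channel bandwidth = 12 * 32 = 384 kHz
Guard bands = 11 gaps * 4 kHz = 44 kHz
Total = 384 + 44 = 428 kHz

428


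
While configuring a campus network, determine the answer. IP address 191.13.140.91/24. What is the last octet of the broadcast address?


Given: IP = 191.13.140.91, prefix = /24
Host bits = 32 - 24 = 8
Network last octet = 91 AND mask = 0
Host part size = 2^8 - 1 = 255
Broadcast last octet = 0 OR 255 = 255

255


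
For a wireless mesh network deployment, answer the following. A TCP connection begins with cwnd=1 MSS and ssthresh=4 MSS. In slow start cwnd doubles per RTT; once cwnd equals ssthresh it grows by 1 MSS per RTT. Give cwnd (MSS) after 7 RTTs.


RTT 0: cwnd = 1 MSS (initial)
RTT 1: cwnd = 2 MSS (slow start, doubled)
RTT 2: cwnd = 4 MSS (slow start, doubled)
RTT 3: cwnd = 5 MSS (congestion avoidance, +1)
RTT 4: cwnd = 6 MSS (congestion avoidance, +1)
RTT 5: cwnd = 7 MSS (congestion avoidance, +1)
RTT 6: cwnd = 8 MSS (congestion avoidance, +1)
RTT 7: cwnd = 9 MSS (congestion avoidance, +1)

9


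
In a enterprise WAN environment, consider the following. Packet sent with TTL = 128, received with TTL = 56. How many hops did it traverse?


Given: initial TTL = 128, received TTL = 56
Hops = initial TTL - received TTL
Hops = 128 - 56 = 72

72


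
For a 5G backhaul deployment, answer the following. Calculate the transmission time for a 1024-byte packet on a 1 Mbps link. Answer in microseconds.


Given: packet = 1024 bytes, bandwidth = 1 Mbps
Packet in bits = 1024 * 8 = 8192 bits
Bandwidth = 1 * 10^6 = 1000000 bps
Time = 8192 / 1000000 seconds
Time in us = 8192 * 10^6 / 1000000 = 8192

8192


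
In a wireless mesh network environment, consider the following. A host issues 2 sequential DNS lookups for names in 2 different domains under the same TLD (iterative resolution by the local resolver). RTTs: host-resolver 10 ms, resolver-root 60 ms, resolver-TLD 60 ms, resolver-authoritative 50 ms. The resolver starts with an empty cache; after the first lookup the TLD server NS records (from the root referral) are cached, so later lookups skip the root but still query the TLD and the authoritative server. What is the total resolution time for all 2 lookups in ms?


Lookup 1 (cold cache): local + root + TLD + auth = 10 + 60 + 60 + 50 = 180 ms
Lookups 2..2 (TLD NS cached -> skip root; new domain -> still ask TLD and auth): local + TLD + auth = 10 + 60 + 50 = 120 ms each
Remaining 1 lookups: 1 * 120 = 120 ms
Total = 180 + 120 = 300 ms

300


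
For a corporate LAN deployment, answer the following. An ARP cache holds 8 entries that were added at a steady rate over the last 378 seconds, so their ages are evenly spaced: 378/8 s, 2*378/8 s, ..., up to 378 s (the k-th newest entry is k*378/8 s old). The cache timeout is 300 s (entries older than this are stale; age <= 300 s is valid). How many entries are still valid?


Ages are k * 378/8 s for k = 1..8 (spacing = 47.2500 s).
Entry k is valid iff k * 378/8 <= 300 iff k <= 8 * 300 / 378 = 6.3492
n_valid = floor(6.3492) = 6
(n_stale = 8 - 6 = 2)

6


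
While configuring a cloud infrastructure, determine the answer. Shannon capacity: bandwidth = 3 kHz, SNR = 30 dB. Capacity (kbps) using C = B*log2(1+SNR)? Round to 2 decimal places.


Given: B = 3 kHz, SNR = 30 dB
SNR linear = 10^(30/10) = 1000
1 + SNR = 1001
log2(1001) = 9.9672262588
C = 3 * 1000 * 9.9672262588 = 29901.6788 bps
C = 29.901679 kbps -> 29.90 kbps (2 dp)

29.90


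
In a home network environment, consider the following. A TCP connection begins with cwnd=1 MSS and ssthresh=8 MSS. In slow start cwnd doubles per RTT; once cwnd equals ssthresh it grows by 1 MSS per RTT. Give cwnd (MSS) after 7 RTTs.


RTT 0: cwnd = 1 MSS (initial)
RTT 1: cwnd = 2 MSS (slow start, doubled)
RTT 2: cwnd = 4 MSS (slow start, doubled)
RTT 3: cwnd = 8 MSS (slow start, doubled)
RTT 4: cwnd = 9 MSS (congestion avoidance, +1)
RTT 5: cwnd = 10 MSS (congestion avoidance, +1)
RTT 6: cwnd = 11 MSS (congestion avoidance, +1)
RTT 7: cwnd = 12 MSS (congestion avoidance, +1)

12


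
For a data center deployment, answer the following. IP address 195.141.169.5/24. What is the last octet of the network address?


Given: IP = 195.141.169.5, prefix = /24
Subnet mask = 255.255.255.0
Last octet of IP: 5
Last octet of mask: 0
Network last octet = 5 AND 0 = 0

0


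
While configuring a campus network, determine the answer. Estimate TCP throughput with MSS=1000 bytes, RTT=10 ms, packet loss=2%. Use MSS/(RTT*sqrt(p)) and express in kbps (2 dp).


Given: MSS = 1000 bytes, RTT = 10 ms, loss = 2%
RTT in seconds = 10 / 1000 = 0.01
Loss rate = 2% = 0.02
sqrt(loss) = sqrt(0.02) = 0.141421356237
Throughput (bytes/s) = 1000 / (0.01 * 0.141421356237) = 707106.7812
Throughput (kbps) = 707106.7812 * 8 / 1000 = 5656.854249 -> 5656.85 kbps (2 dp)

5656.85


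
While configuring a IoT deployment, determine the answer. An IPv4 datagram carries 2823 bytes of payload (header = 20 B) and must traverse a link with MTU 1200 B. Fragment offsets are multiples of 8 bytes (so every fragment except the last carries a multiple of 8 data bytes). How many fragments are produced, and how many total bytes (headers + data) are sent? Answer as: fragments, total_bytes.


Max data per non-final fragment = floor((MTU - header)/8)*8 = floor((1200 - 20)/8)*8 = floor(1180/8)*8 = 1176 B
Final fragment needs no 8-byte alignment: it can carry up to MTU - header = 1180 B
Non-final fragments needed = ceil((payload - 1180) / 1176) = ceil(1643/1176) = ceil(1.3971) = 2
Number of fragments = 2 + 1 = 3
Fragment sizes (data): 2 * 1176 B + 471 B (last, 471 <= 1180 OK)
Total bytes sent = payload + n_frags * header = 2823 + 3*20 = 2823 + 60 = 2883 B

3, 2883


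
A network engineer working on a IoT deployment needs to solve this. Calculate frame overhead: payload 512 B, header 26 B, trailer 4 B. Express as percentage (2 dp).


Given: payload = 512 B, header = 26 B, trailer = 4 B
Overhead bytes = header + trailer = 26 + 4 = 30
Total frame = payload + overhead = 512 + 30 = 542
Overhead % = 30 / 542 * 100 = 5.5351% -> 5.54% (2 dp)

5.54


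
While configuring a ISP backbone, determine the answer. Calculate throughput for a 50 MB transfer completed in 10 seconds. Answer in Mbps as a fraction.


Given: file = 50 MB, time = 10 s
File in Mb = 50 * 8 = 400 Mb
Throughput = 400 / 10 Mbps
Throughput = 40 Mbps

40


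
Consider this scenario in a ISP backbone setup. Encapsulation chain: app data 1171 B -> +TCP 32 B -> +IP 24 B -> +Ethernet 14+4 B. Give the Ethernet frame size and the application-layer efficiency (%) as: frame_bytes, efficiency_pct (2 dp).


TCP segment = 1171 + 32 = 1203 B
IP packet = 1203 + 24 = 1227 B
Ethernet frame = 1227 + 14 + 4 = 1245 B
Efficiency = app / frame = 1171 / 1245 = 0.940562 = 94.0562% -> 94.06% (2 dp)

1245, 94.06


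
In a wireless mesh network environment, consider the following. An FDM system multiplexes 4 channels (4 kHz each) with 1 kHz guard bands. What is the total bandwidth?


Given: 4 channels, 4 kHz each, guard = 1 kHz
Channel bandwidth = 4 * 4 = 16 kHz
Guard bands = 3 gaps * 1 kHz = 3 kHz
Total = 16 + 3 = 19 kHz

19


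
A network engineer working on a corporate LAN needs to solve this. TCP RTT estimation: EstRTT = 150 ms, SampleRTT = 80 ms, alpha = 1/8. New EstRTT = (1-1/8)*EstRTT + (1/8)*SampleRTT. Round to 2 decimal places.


Given: EstRTT = 150 ms, SampleRTT = 80 ms, alpha = 1/8
New EstRTT = (1 - alpha) * EstRTT + alpha * SampleRTT
(7/8) * 150 = 131.25
(1/8) * 80 = 10
New EstRTT = 131.25 + 10 = 141.25 ms -> 141.25 ms (2 dp)

141.25


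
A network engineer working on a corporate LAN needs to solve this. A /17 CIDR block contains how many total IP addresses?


Given: CIDR prefix /17
Host bits = 32 - 17 = 15
Total addresses = 2^15 = 32768

32768


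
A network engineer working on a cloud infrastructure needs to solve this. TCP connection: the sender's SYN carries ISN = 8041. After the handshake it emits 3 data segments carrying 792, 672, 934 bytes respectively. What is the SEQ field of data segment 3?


The SYN occupies sequence number ISN = 8041, so the first data byte is ISN + 1 = 8042.
SEQ of data segment i = (ISN + 1) + sum of payload sizes of segments 1..i-1.
Segment 1: SEQ = 8042, payload = 792 bytes
Segment 2: SEQ = 8834, payload = 672 bytes
Segment 3: SEQ = 9506, payload = 934 bytes
SEQ of segment 3 = 8042 + 792 + 672 = 9506

9506


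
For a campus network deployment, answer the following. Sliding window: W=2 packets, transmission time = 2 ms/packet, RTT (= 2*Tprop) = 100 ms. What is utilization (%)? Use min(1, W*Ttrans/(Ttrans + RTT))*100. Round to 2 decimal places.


Given: W = 2, Ttrans = 2 ms, RTT = 100 ms (= 2 * Tprop, Tprop = 50 ms)
Cycle time = Ttrans + RTT = 2 + 100 = 102 ms (first packet sent until its ACK returns)
W * Ttrans = 2 * 2 = 4 ms of sending per cycle
W * Ttrans / (Ttrans + RTT) = 4 / 102 = 0.039216
U = min(1, 0.039216) = 0.039216
U% = 3.92%

3.92


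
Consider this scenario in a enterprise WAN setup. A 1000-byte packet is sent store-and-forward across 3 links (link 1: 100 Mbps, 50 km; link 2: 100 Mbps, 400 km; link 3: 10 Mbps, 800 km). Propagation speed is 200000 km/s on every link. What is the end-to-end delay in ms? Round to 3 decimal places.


Packet = 1000 bytes = 8000 bits. Store-and-forward: sum (t_trans + t_prop) per link.
Link 1: t_trans = 8000/(100*10^6) s = 0.0800 ms; t_prop = 50/200000 s = 0.2500 ms; subtotal = 0.3300 ms
Link 2: t_trans = 8000/(100*10^6) s = 0.0800 ms; t_prop = 400/200000 s = 2.0000 ms; subtotal = 2.0800 ms
Link 3: t_trans = 8000/(10*10^6) s = 0.8000 ms; t_prop = 800/200000 s = 4.0000 ms; subtotal = 4.8000 ms
End-to-end = 0.3300 + 2.0800 + 4.8000 = 7.2100 ms -> 7.210 ms (3 dp)

7.210


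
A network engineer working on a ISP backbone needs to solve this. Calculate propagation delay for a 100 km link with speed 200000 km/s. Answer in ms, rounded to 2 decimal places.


Given: distance = 100 km, speed = 200000 km/s
Delay = distance / speed = 100 / 200000 seconds
Delay in ms = 100 * 1000 / 200000
Delay = 0.5000 ms
Rounded to 2 dp = 0.50 ms

0.50


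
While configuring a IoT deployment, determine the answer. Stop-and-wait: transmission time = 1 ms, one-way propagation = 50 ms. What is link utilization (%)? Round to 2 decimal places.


Given: Ttrans = 1 ms, Tprop = 50 ms
RTT = 2 * Tprop = 2 * 50 = 100 ms
U = Ttrans / (Ttrans + RTT)
U = 1 / (1 + 100)
U = 1 / 101 = 0.009901
U% = 0.99%

0.99


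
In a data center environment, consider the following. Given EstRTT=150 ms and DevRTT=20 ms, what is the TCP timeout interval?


Given: EstRTT = 150 ms, DevRTT = 20 ms
Timeout = EstRTT + 4 * DevRTT
4 * DevRTT = 4 * 20 = 80
Timeout = 150 + 80 = 230 ms

230


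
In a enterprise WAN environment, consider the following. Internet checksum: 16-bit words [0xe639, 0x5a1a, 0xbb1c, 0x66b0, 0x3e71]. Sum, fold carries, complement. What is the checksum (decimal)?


Given words: [0xe639, 0x5a1a, 0xbb1c, 0x66b0, 0x3e71]
Step 1: Sum all words
Raw sum = 58937 + 23066 + 47900 + 26288 + 15985 = 172176
Step 2: Fold carry: (41104 + 2) = 41106
One's complement = ~41106 & 0xFFFF = 24429

24429


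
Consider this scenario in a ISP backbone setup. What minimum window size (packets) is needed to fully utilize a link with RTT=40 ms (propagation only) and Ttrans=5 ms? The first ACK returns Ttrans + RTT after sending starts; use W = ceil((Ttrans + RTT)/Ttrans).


Given: Ttrans = 5 ms, RTT = 40 ms (= 2 * Tprop, Tprop = 20 ms)
Time until first ACK returns = Ttrans + RTT = 5 + 40 = 45 ms
Need W * Ttrans >= Ttrans + RTT  ->  W >= (Ttrans + RTT) / Ttrans
(Ttrans + RTT) / Ttrans = 45 / 5 = 9
W_min = ceil(9) = 9

9


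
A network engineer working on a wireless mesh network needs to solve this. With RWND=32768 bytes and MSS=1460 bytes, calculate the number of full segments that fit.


Given: RWND = 32768 bytes, MSS = 1460 bytes
Full segments = floor(RWND / MSS)
Full segments = floor(32768 / 1460)
Full segments = floor(22.4438) = 22

22


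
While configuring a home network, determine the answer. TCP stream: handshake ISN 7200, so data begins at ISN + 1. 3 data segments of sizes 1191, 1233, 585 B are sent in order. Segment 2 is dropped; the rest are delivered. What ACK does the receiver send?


SYN uses sequence number 7200; first data byte = ISN + 1 = 7201.
Segment 1: SEQ = 7201, len = 1191 B, covers [7201, 8391]
Segment 2: SEQ = 8392, len = 1233 B, covers [8392, 9624] [LOST]
Segment 3: SEQ = 9625, len = 585 B, covers [9625, 10209]
In-order data received: bytes [7201, 8391] (segments 1..1).
Segment 2 missing -> gap begins at byte 8392; later segments buffered out of order.
Cumulative ACK = next expected in-order byte = 7201 + 1191 = 8392

8392


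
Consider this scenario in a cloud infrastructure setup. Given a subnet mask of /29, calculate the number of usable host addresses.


Given: subnet mask /29
Host bits = 32 - 29 = 3
Total addresses = 2^3 = 8
Usable hosts = 8 - 2 (network + broadcast) = 6

6


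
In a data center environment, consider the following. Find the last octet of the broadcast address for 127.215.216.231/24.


Given: IP = 127.215.216.231, prefix = /24
Host bits = 32 - 24 = 8
Network last octet = 231 AND mask = 0
Host part size = 2^8 - 1 = 255
Broadcast last octet = 0 OR 255 = 255

255


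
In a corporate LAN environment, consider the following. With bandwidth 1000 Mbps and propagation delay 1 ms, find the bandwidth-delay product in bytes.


Given: bandwidth = 1000 Mbps, delay = 1 ms
BDP in bits = 1000 * 10^6 * 1 / 1000
BDP in bits = 1000000
BDP in bytes = 1000000 / 8 = 125000

125000


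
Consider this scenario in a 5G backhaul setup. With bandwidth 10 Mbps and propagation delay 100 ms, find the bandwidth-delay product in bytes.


Given: bandwidth = 10 Mbps, delay = 100 ms
BDP in bits = 10 * 10^6 * 100 / 1000
BDP in bits = 1000000
BDP in bytes = 1000000 / 8 = 125000

125000


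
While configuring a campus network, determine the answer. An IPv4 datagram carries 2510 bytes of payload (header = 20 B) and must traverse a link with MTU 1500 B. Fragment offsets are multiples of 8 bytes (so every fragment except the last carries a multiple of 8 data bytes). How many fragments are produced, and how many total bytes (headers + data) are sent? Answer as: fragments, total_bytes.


Max data per non-final fragment = floor((MTU - header)/8)*8 = floor((1500 - 20)/8)*8 = floor(1480/8)*8 = 1480 B
Final fragment needs no 8-byte alignment: it can carry up to MTU - header = 1480 B
Non-final fragments needed = ceil((payload - 1480) / 1480) = ceil(1030/1480) = ceil(0.6959) = 1
Number of fragments = 1 + 1 = 2
Fragment sizes (data): 1 * 1480 B + 1030 B (last, 1030 <= 1480 OK)
Total bytes sent = payload + n_frags * header = 2510 + 2*20 = 2510 + 40 = 2550 B

2, 2550


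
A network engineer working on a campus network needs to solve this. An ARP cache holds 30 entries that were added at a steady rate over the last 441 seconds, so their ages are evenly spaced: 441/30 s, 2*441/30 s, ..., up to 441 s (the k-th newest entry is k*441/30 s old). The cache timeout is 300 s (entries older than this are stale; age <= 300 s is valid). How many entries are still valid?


Ages are k * 441/30 s for k = 1..30 (spacing = 14.7000 s).
Entry k is valid iff k * 441/30 <= 300 iff k <= 30 * 300 / 441 = 20.4082
n_valid = floor(20.4082) = 20
(n_stale = 30 - 20 = 10)

20
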